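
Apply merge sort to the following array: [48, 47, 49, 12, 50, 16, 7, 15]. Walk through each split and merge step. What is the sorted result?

Merge sort trace:

Split: [48, 47, 49, 12, 50, 16, 7, 15] -> [48, 47, 49, 12] and [50, 16, 7, 15]
  Split: [48, 47, 49, 12] -> [48, 47] and [49, 12]
    Split: [48, 47] -> [48] and [47]
    Merge: [48] + [47] -> [47, 48]
    Split: [49, 12] -> [49] and [12]
    Merge: [49] + [12] -> [12, 49]
  Merge: [47, 48] + [12, 49] -> [12, 47, 48, 49]
  Split: [50, 16, 7, 15] -> [50, 16] and [7, 15]
    Split: [50, 16] -> [50] and [16]
    Merge: [50] + [16] -> [16, 50]
    Split: [7, 15] -> [7] and [15]
    Merge: [7] + [15] -> [7, 15]
  Merge: [16, 50] + [7, 15] -> [7, 15, 16, 50]
Merge: [12, 47, 48, 49] + [7, 15, 16, 50] -> [7, 12, 15, 16, 47, 48, 49, 50]

Final sorted array: [7, 12, 15, 16, 47, 48, 49, 50]

The merge sort proceeds by recursively splitting the array and merging sorted halves.
After all merges, the sorted array is [7, 12, 15, 16, 47, 48, 49, 50].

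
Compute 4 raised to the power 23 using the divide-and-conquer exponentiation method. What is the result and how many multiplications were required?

Computing 4^23 by squaring (build up from 4^1; each line after the first costs one multiplication):

4^1 = 4
4^2 = (4^1)^2 = 4^2 = 16
4^4 = (4^2)^2 = 16^2 = 256
4^5 = 4 * 4^4 = 4 * 256 = 1024
4^10 = (4^5)^2 = 1024^2 = 1048576
4^11 = 4 * 4^10 = 4 * 1048576 = 4194304
4^22 = (4^11)^2 = 4194304^2 = 17592186044416
4^23 = 4 * 4^22 = 4 * 17592186044416 = 70368744177664

Result: 70368744177664
Multiplications needed: 7 (7 lines after 4^1)

4^23 = 70368744177664. Using exponentiation by squaring, this requires 7 multiplications. The key idea: if the exponent is even, square the half-power; if odd, multiply by the base once.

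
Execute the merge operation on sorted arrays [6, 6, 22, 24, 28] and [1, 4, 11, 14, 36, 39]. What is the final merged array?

Merging process:

Compare 6 vs 1: take 1 from right. Merged: [1]
Compare 6 vs 4: take 4 from right. Merged: [1, 4]
Compare 6 vs 11: take 6 from left. Merged: [1, 4, 6]
Compare 6 vs 11: take 6 from left. Merged: [1, 4, 6, 6]
Compare 22 vs 11: take 11 from right. Merged: [1, 4, 6, 6, 11]
Compare 22 vs 14: take 14 from right. Merged: [1, 4, 6, 6, 11, 14]
Compare 22 vs 36: take 22 from left. Merged: [1, 4, 6, 6, 11, 14, 22]
Compare 24 vs 36: take 24 from left. Merged: [1, 4, 6, 6, 11, 14, 22, 24]
Compare 28 vs 36: take 28 from left. Merged: [1, 4, 6, 6, 11, 14, 22, 24, 28]
Append remaining from right: [36, 39]. Merged: [1, 4, 6, 6, 11, 14, 22, 24, 28, 36, 39]

Final merged array: [1, 4, 6, 6, 11, 14, 22, 24, 28, 36, 39]
Total comparisons: 9

The merged array is [1, 4, 6, 6, 11, 14, 22, 24, 28, 36, 39], requiring 9 comparisons. The merge step runs in O(n) time where n is the total number of elements.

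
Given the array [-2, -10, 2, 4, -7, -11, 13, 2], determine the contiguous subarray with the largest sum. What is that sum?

Using Kadane's algorithm on [-2, -10, 2, 4, -7, -11, 13, 2]:

Scanning through the array:
Position 1 (value -10): max_ending_here = -10, max_so_far = -2
Position 2 (value 2): max_ending_here = 2, max_so_far = 2
Position 3 (value 4): max_ending_here = 6, max_so_far = 6
Position 4 (value -7): max_ending_here = -1, max_so_far = 6
Position 5 (value -11): max_ending_here = -11, max_so_far = 6
Position 6 (value 13): max_ending_here = 13, max_so_far = 13
Position 7 (value 2): max_ending_here = 15, max_so_far = 15

Maximum subarray: [13, 2]
Maximum sum: 15

The maximum subarray is [13, 2] with sum 15. This subarray runs from index 6 to index 7.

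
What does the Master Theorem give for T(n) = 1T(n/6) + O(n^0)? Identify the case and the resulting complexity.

Master Theorem for T(n) = 1T(n/6) + O(n^0):

a = 1, b = 6, c = 0
log_b(a) = log_6(1) = 0.0000

Case 2: c = 0 = log_6(1) = 0.0000
T(n) = O(n^0 log n) = O(log n)

For T(n) = 1T(n/6) + O(n^0): log_6(1) = 0.0000. This is Case 2 of the Master Theorem (c = log_b(a), equal work at all levels), giving O(log n).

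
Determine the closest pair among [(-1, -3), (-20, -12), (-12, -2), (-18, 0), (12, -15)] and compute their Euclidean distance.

Computing all pairwise distances among 5 points:

d((-1, -3), (-20, -12)) = 21.0238
d((-1, -3), (-12, -2)) = 11.0454
d((-1, -3), (-18, 0)) = 17.2627
d((-1, -3), (12, -15)) = 17.6918
d((-20, -12), (-12, -2)) = 12.8062
d((-20, -12), (-18, 0)) = 12.1655
d((-20, -12), (12, -15)) = 32.1403
d((-12, -2), (-18, 0)) = 6.3246 <-- minimum
d((-12, -2), (12, -15)) = 27.2947
d((-18, 0), (12, -15)) = 33.541

Closest pair: (-12, -2) and (-18, 0) with distance 6.3246

The closest pair is (-12, -2) and (-18, 0) with Euclidean distance 6.3246. For 5 points, brute-force pairwise comparison is shown above. For large n, the divide-and-conquer algorithm (sort by x, recurse on halves, check the dividing strip) achieves O(n log n).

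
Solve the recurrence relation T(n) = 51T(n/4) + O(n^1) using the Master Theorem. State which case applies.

Master Theorem for T(n) = 51T(n/4) + O(n^1):

a = 51, b = 4, c = 1
log_b(a) = log_4(51) = 2.8362

Case 1: c = 1 < log_4(51) = 2.8362
T(n) = O(n^(log_4 51))

For T(n) = 51T(n/4) + O(n^1): log_4(51) = 2.8362. This is Case 1 of the Master Theorem (c < log_b(a), work dominated by leaves), giving O(n^(log_4 51)).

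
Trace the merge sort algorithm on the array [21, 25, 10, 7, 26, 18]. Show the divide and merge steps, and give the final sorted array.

Merge sort trace:

Split: [21, 25, 10, 7, 26, 18] -> [21, 25, 10] and [7, 26, 18]
  Split: [21, 25, 10] -> [21] and [25, 10]
    Split: [25, 10] -> [25] and [10]
    Merge: [25] + [10] -> [10, 25]
  Merge: [21] + [10, 25] -> [10, 21, 25]
  Split: [7, 26, 18] -> [7] and [26, 18]
    Split: [26, 18] -> [26] and [18]
    Merge: [26] + [18] -> [18, 26]
  Merge: [7] + [18, 26] -> [7, 18, 26]
Merge: [10, 21, 25] + [7, 18, 26] -> [7, 10, 18, 21, 25, 26]

Final sorted array: [7, 10, 18, 21, 25, 26]

The merge sort proceeds by recursively splitting the array and merging sorted halves.
After all merges, the sorted array is [7, 10, 18, 21, 25, 26].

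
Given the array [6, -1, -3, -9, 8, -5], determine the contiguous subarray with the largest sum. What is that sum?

Using Kadane's algorithm on [6, -1, -3, -9, 8, -5]:

Scanning through the array:
Position 1 (value -1): max_ending_here = 5, max_so_far = 6
Position 2 (value -3): max_ending_here = 2, max_so_far = 6
Position 3 (value -9): max_ending_here = -7, max_so_far = 6
Position 4 (value 8): max_ending_here = 8, max_so_far = 8
Position 5 (value -5): max_ending_here = 3, max_so_far = 8

Maximum subarray: [8]
Maximum sum: 8

The maximum subarray is [8] with sum 8. This subarray runs from index 4 to index 4.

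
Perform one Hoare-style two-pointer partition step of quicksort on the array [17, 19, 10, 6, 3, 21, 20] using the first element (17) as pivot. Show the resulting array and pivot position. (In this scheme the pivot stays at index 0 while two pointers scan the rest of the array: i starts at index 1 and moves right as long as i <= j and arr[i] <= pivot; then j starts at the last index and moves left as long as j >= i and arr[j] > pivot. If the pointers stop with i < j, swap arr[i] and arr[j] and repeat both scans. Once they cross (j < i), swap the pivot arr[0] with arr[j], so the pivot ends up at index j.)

Hoare-style two-pointer partition with pivot = 17:

Initial array: [17, 19, 10, 6, 3, 21, 20]

Pointers start at i = 1, j = 6.
i stops at index 1 (arr[1]=19 > 17), j stops at index 4 (arr[4]=3 <= 17): swap arr[1] and arr[4], array becomes [17, 3, 10, 6, 19, 21, 20]
i ends at 4, j ends at 3: the pointers have crossed (j < i), so scanning stops.

Swap pivot arr[0] with arr[3] to place pivot at position 3: [6, 3, 10, 17, 19, 21, 20]
Pivot position: 3

After partitioning with pivot 17, the array becomes [6, 3, 10, 17, 19, 21, 20]. The pivot is placed at index 3. All elements to the left of the pivot are <= 17, and all elements to the right are > 17.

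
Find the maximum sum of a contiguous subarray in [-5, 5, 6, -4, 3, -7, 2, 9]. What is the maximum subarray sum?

Using Kadane's algorithm on [-5, 5, 6, -4, 3, -7, 2, 9]:

Scanning through the array:
Position 1 (value 5): max_ending_here = 5, max_so_far = 5
Position 2 (value 6): max_ending_here = 11, max_so_far = 11
Position 3 (value -4): max_ending_here = 7, max_so_far = 11
Position 4 (value 3): max_ending_here = 10, max_so_far = 11
Position 5 (value -7): max_ending_here = 3, max_so_far = 11
Position 6 (value 2): max_ending_here = 5, max_so_far = 11
Position 7 (value 9): max_ending_here = 14, max_so_far = 14

Maximum subarray: [5, 6, -4, 3, -7, 2, 9]
Maximum sum: 14

The maximum subarray is [5, 6, -4, 3, -7, 2, 9] with sum 14. This subarray runs from index 1 to index 7.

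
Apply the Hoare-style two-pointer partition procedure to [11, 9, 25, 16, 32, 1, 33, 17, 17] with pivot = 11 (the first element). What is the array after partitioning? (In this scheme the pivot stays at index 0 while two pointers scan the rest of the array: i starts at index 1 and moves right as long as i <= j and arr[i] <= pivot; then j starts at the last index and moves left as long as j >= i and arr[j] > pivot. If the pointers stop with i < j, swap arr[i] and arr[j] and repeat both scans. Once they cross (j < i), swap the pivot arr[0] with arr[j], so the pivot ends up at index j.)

Hoare-style two-pointer partition with pivot = 11:

Initial array: [11, 9, 25, 16, 32, 1, 33, 17, 17]

Pointers start at i = 1, j = 8.
i stops at index 2 (arr[2]=25 > 11), j stops at index 5 (arr[5]=1 <= 11): swap arr[2] and arr[5], array becomes [11, 9, 1, 16, 32, 25, 33, 17, 17]
i ends at 3, j ends at 2: the pointers have crossed (j < i), so scanning stops.

Swap pivot arr[0] with arr[2] to place pivot at position 2: [1, 9, 11, 16, 32, 25, 33, 17, 17]
Pivot position: 2

After partitioning with pivot 11, the array becomes [1, 9, 11, 16, 32, 25, 33, 17, 17]. The pivot is placed at index 2. All elements to the left of the pivot are <= 11, and all elements to the right are > 11.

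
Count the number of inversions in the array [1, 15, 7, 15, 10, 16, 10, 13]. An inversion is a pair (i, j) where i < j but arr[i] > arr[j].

Finding inversions in [1, 15, 7, 15, 10, 16, 10, 13]:

(1, 2): arr[1]=15 > arr[2]=7
(1, 4): arr[1]=15 > arr[4]=10
(1, 6): arr[1]=15 > arr[6]=10
(1, 7): arr[1]=15 > arr[7]=13
(3, 4): arr[3]=15 > arr[4]=10
(3, 6): arr[3]=15 > arr[6]=10
(3, 7): arr[3]=15 > arr[7]=13
(5, 6): arr[5]=16 > arr[6]=10
(5, 7): arr[5]=16 > arr[7]=13

Total inversions: 9

The array has 9 inversion(s): (1,2), (1,4), (1,6), (1,7), (3,4), (3,6), (3,7), (5,6), (5,7). Each pair (i,j) satisfies i < j and arr[i] > arr[j].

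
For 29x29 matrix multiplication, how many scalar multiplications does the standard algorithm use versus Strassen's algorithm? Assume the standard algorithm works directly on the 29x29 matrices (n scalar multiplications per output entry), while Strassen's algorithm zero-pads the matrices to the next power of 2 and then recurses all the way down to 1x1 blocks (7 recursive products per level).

Matrix multiplication for 29x29 matrices:

Strassen's algorithm requires power-of-2 dimensions. Pad 29x29 to 32x32 (next power of 2).

Standard algorithm: 29^3 = 24389 multiplications
Strassen's algorithm: 7^(log2(32)) = 7^5 = 16807 multiplications
Savings: 24389 - 16807 = 7582 multiplications

Standard: 24389 multiplications (29^3). Strassen: 16807 multiplications (7^5, after padding to 32x32). Strassen reduces 8 recursive multiplications to 7 at each level.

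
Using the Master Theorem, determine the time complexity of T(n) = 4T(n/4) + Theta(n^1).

Master Theorem for T(n) = 4T(n/4) + O(n^1):

a = 4, b = 4, c = 1
log_b(a) = log_4(4) = 1.0000

Case 2: c = 1 = log_4(4) = 1.0000
T(n) = O(n^1 log n) = O(n log n)

For T(n) = 4T(n/4) + O(n^1): log_4(4) = 1.0000. This is Case 2 of the Master Theorem (c = log_b(a), equal work at all levels), giving O(n log n).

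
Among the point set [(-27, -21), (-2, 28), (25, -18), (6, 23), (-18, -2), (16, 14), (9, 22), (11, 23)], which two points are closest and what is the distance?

Computing all pairwise distances among 8 points:

d((-27, -21), (-2, 28)) = 55.0091
d((-27, -21), (25, -18)) = 52.0865
d((-27, -21), (6, 23)) = 55.0
d((-27, -21), (-18, -2)) = 21.0238
d((-27, -21), (16, 14)) = 55.4437
d((-27, -21), (9, 22)) = 56.0803
d((-27, -21), (11, 23)) = 58.1378
d((-2, 28), (25, -18)) = 53.3385
d((-2, 28), (6, 23)) = 9.434
d((-2, 28), (-18, -2)) = 34.0
d((-2, 28), (16, 14)) = 22.8035
d((-2, 28), (9, 22)) = 12.53
d((-2, 28), (11, 23)) = 13.9284
d((25, -18), (6, 23)) = 45.1885
d((25, -18), (-18, -2)) = 45.8803
d((25, -18), (16, 14)) = 33.2415
d((25, -18), (9, 22)) = 43.0813
d((25, -18), (11, 23)) = 43.3244
d((6, 23), (-18, -2)) = 34.6554
d((6, 23), (16, 14)) = 13.4536
d((6, 23), (9, 22)) = 3.1623
d((6, 23), (11, 23)) = 5.0
d((-18, -2), (16, 14)) = 37.5766
d((-18, -2), (9, 22)) = 36.1248
d((-18, -2), (11, 23)) = 38.2884
d((16, 14), (9, 22)) = 10.6301
d((16, 14), (11, 23)) = 10.2956
d((9, 22), (11, 23)) = 2.2361 <-- minimum

Closest pair: (9, 22) and (11, 23) with distance 2.2361

The closest pair is (9, 22) and (11, 23) with Euclidean distance 2.2361. For 8 points, brute-force pairwise comparison is shown above. For large n, the divide-and-conquer algorithm (sort by x, recurse on halves, check the dividing strip) achieves O(n log n).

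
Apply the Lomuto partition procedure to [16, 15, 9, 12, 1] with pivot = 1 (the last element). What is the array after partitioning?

Lomuto partition with pivot = 1:

Initial array: [16, 15, 9, 12, 1]

arr[0]=16 > 1: no swap
arr[1]=15 > 1: no swap
arr[2]=9 > 1: no swap
arr[3]=12 > 1: no swap

Place pivot at position 0: [1, 15, 9, 12, 16]
Pivot position: 0

After partitioning with pivot 1, the array becomes [1, 15, 9, 12, 16]. The pivot is placed at index 0. All elements to the left of the pivot are <= 1, and all elements to the right are > 1.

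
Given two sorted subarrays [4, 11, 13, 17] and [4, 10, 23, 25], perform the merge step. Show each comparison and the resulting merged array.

Merging process:

Compare 4 vs 4: take 4 from left. Merged: [4]
Compare 11 vs 4: take 4 from right. Merged: [4, 4]
Compare 11 vs 10: take 10 from right. Merged: [4, 4, 10]
Compare 11 vs 23: take 11 from left. Merged: [4, 4, 10, 11]
Compare 13 vs 23: take 13 from left. Merged: [4, 4, 10, 11, 13]
Compare 17 vs 23: take 17 from left. Merged: [4, 4, 10, 11, 13, 17]
Append remaining from right: [23, 25]. Merged: [4, 4, 10, 11, 13, 17, 23, 25]

Final merged array: [4, 4, 10, 11, 13, 17, 23, 25]
Total comparisons: 6

The merged array is [4, 4, 10, 11, 13, 17, 23, 25], requiring 6 comparisons. The merge step runs in O(n) time where n is the total number of elements.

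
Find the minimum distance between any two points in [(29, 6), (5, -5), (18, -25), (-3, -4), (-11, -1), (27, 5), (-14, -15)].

Computing all pairwise distances among 7 points:

d((29, 6), (5, -5)) = 26.4008
d((29, 6), (18, -25)) = 32.8938
d((29, 6), (-3, -4)) = 33.5261
d((29, 6), (-11, -1)) = 40.6079
d((29, 6), (27, 5)) = 2.2361 <-- minimum
d((29, 6), (-14, -15)) = 47.8539
d((5, -5), (18, -25)) = 23.8537
d((5, -5), (-3, -4)) = 8.0623
d((5, -5), (-11, -1)) = 16.4924
d((5, -5), (27, 5)) = 24.1661
d((5, -5), (-14, -15)) = 21.4709
d((18, -25), (-3, -4)) = 29.6985
d((18, -25), (-11, -1)) = 37.6431
d((18, -25), (27, 5)) = 31.3209
d((18, -25), (-14, -15)) = 33.5261
d((-3, -4), (-11, -1)) = 8.544
d((-3, -4), (27, 5)) = 31.3209
d((-3, -4), (-14, -15)) = 15.5563
d((-11, -1), (27, 5)) = 38.4708
d((-11, -1), (-14, -15)) = 14.3178
d((27, 5), (-14, -15)) = 45.618

Closest pair: (29, 6) and (27, 5) with distance 2.2361

The closest pair is (29, 6) and (27, 5) with Euclidean distance 2.2361. For 7 points, brute-force pairwise comparison is shown above. For large n, the divide-and-conquer algorithm (sort by x, recurse on halves, check the dividing strip) achieves O(n log n).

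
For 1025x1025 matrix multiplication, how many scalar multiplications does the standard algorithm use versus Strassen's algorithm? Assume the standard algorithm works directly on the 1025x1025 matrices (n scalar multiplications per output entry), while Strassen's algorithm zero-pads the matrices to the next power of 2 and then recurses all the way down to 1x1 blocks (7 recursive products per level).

Matrix multiplication for 1025x1025 matrices:

Strassen's algorithm requires power-of-2 dimensions. Pad 1025x1025 to 2048x2048 (next power of 2).

Standard algorithm: 1025^3 = 1076890625 multiplications
Strassen's algorithm: 7^(log2(2048)) = 7^11 = 1977326743 multiplications
Difference: 1076890625 - 1977326743 = -900436118 (Strassen uses MORE here due to padding overhead — for small or just-over-power-of-2 n, padding can outweigh the per-level savings)

Standard: 1076890625 multiplications (1025^3). Strassen: 1977326743 multiplications (7^11, after padding to 2048x2048). Strassen reduces 8 recursive multiplications to 7 at each level.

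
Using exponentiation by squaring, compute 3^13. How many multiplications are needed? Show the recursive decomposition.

Computing 3^13 by squaring (build up from 3^1; each line after the first costs one multiplication):

3^1 = 3
3^2 = (3^1)^2 = 3^2 = 9
3^3 = 3 * 3^2 = 3 * 9 = 27
3^6 = (3^3)^2 = 27^2 = 729
3^12 = (3^6)^2 = 729^2 = 531441
3^13 = 3 * 3^12 = 3 * 531441 = 1594323

Result: 1594323
Multiplications needed: 5 (5 lines after 3^1)

3^13 = 1594323. Using exponentiation by squaring, this requires 5 multiplications. The key idea: if the exponent is even, square the half-power; if odd, multiply by the base once.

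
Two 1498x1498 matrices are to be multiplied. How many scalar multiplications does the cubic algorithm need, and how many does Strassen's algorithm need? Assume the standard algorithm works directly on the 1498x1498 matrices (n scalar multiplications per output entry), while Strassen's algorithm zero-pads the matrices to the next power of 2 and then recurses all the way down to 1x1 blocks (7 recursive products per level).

Matrix multiplication for 1498x1498 matrices:

Strassen's algorithm requires power-of-2 dimensions. Pad 1498x1498 to 2048x2048 (next power of 2).

Standard algorithm: 1498^3 = 3361517992 multiplications
Strassen's algorithm: 7^(log2(2048)) = 7^11 = 1977326743 multiplications
Savings: 3361517992 - 1977326743 = 1384191249 multiplications

Standard: 3361517992 multiplications (1498^3). Strassen: 1977326743 multiplications (7^11, after padding to 2048x2048). Strassen reduces 8 recursive multiplications to 7 at each level.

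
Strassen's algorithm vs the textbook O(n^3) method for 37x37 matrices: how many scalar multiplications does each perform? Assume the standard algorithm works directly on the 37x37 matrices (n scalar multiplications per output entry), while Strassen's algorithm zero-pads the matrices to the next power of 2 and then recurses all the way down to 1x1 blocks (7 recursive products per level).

Matrix multiplication for 37x37 matrices:

Strassen's algorithm requires power-of-2 dimensions. Pad 37x37 to 64x64 (next power of 2).

Standard algorithm: 37^3 = 50653 multiplications
Strassen's algorithm: 7^(log2(64)) = 7^6 = 117649 multiplications
Difference: 50653 - 117649 = -66996 (Strassen uses MORE here due to padding overhead — for small or just-over-power-of-2 n, padding can outweigh the per-level savings)

Standard: 50653 multiplications (37^3). Strassen: 117649 multiplications (7^6, after padding to 64x64). Strassen reduces 8 recursive multiplications to 7 at each level.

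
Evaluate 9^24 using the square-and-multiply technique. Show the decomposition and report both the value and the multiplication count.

Computing 9^24 by squaring (build up from 9^1; each line after the first costs one multiplication):

9^1 = 9
9^2 = (9^1)^2 = 9^2 = 81
9^3 = 9 * 9^2 = 9 * 81 = 729
9^6 = (9^3)^2 = 729^2 = 531441
9^12 = (9^6)^2 = 531441^2 = 282429536481
9^24 = (9^12)^2 = 282429536481^2 = 79766443076872509863361

Result: 79766443076872509863361
Multiplications needed: 5 (5 lines after 9^1)

9^24 = 79766443076872509863361. Using exponentiation by squaring, this requires 5 multiplications. The key idea: if the exponent is even, square the half-power; if odd, multiply by the base once.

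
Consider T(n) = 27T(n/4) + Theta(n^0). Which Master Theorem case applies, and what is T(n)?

Master Theorem for T(n) = 27T(n/4) + O(n^0):

a = 27, b = 4, c = 0
log_b(a) = log_4(27) = 2.3774

Case 1: c = 0 < log_4(27) = 2.3774
T(n) = O(n^(log_4 27))

For T(n) = 27T(n/4) + O(n^0): log_4(27) = 2.3774. This is Case 1 of the Master Theorem (c < log_b(a), work dominated by leaves), giving O(n^(log_4 27)).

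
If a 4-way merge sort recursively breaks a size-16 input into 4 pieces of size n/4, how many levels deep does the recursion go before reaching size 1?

For divide and conquer with division factor 4:

Problem sizes at each level:
Level 0: 16
Level 1: 4
Level 2: 1

The root is level 0 and the size-1 base case is level 2 (the tree spans levels 0 through 2, i.e. 3 levels counting the root), so the depth is the number of divisions: log_4(16) = 2

The recursion tree depth is log_4(16) = 2. At each level, the problem size is divided by 4, so it takes 2 divisions to reduce to a base case of size 1. The algorithm makes 4 recursive calls at each level.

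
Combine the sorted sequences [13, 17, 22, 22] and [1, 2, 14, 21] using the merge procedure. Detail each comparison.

Merging process:

Compare 13 vs 1: take 1 from right. Merged: [1]
Compare 13 vs 2: take 2 from right. Merged: [1, 2]
Compare 13 vs 14: take 13 from left. Merged: [1, 2, 13]
Compare 17 vs 14: take 14 from right. Merged: [1, 2, 13, 14]
Compare 17 vs 21: take 17 from left. Merged: [1, 2, 13, 14, 17]
Compare 22 vs 21: take 21 from right. Merged: [1, 2, 13, 14, 17, 21]
Append remaining from left: [22, 22]. Merged: [1, 2, 13, 14, 17, 21, 22, 22]

Final merged array: [1, 2, 13, 14, 17, 21, 22, 22]
Total comparisons: 6

The merged array is [1, 2, 13, 14, 17, 21, 22, 22], requiring 6 comparisons. The merge step runs in O(n) time where n is the total number of elements.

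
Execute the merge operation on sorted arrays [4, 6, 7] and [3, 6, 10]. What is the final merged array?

Merging process:

Compare 4 vs 3: take 3 from right. Merged: [3]
Compare 4 vs 6: take 4 from left. Merged: [3, 4]
Compare 6 vs 6: take 6 from left. Merged: [3, 4, 6]
Compare 7 vs 6: take 6 from right. Merged: [3, 4, 6, 6]
Compare 7 vs 10: take 7 from left. Merged: [3, 4, 6, 6, 7]
Append remaining from right: [10]. Merged: [3, 4, 6, 6, 7, 10]

Final merged array: [3, 4, 6, 6, 7, 10]
Total comparisons: 5

The merged array is [3, 4, 6, 6, 7, 10], requiring 5 comparisons. The merge step runs in O(n) time where n is the total number of elements.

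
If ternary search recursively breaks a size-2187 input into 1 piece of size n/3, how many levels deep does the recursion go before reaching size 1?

For divide and conquer with division factor 3:

Problem sizes at each level:
Level 0: 2187
Level 1: 729
Level 2: 243
Level 3: 81
Level 4: 27
Level 5: 9
Level 6: 3
Level 7: 1

The root is level 0 and the size-1 base case is level 7 (the tree spans levels 0 through 7, i.e. 8 levels counting the root), so the depth is the number of divisions: log_3(2187) = 7

The recursion tree depth is log_3(2187) = 7. At each level, the problem size is divided by 3, so it takes 7 divisions to reduce to a base case of size 1. The algorithm makes 1 recursive call at each level.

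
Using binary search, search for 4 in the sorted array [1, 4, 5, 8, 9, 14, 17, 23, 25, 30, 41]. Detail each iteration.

Binary search for 4 in [1, 4, 5, 8, 9, 14, 17, 23, 25, 30, 41]:

lo=0, hi=10, mid=5, arr[mid]=14 -> 14 > 4, search left half
lo=0, hi=4, mid=2, arr[mid]=5 -> 5 > 4, search left half
lo=0, hi=1, mid=0, arr[mid]=1 -> 1 < 4, search right half
lo=1, hi=1, mid=1, arr[mid]=4 -> Found target at index 1!

Binary search finds 4 at index 1 after 4 comparisons. The search repeatedly halves the search space by comparing with the middle element.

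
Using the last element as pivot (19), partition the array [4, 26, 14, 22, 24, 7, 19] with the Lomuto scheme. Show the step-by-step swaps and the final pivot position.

Lomuto partition with pivot = 19:

Initial array: [4, 26, 14, 22, 24, 7, 19]

arr[0]=4 <= 19: swap with position 0, array becomes [4, 26, 14, 22, 24, 7, 19]
arr[1]=26 > 19: no swap
arr[2]=14 <= 19: swap with position 1, array becomes [4, 14, 26, 22, 24, 7, 19]
arr[3]=22 > 19: no swap
arr[4]=24 > 19: no swap
arr[5]=7 <= 19: swap with position 2, array becomes [4, 14, 7, 22, 24, 26, 19]

Place pivot at position 3: [4, 14, 7, 19, 24, 26, 22]
Pivot position: 3

After partitioning with pivot 19, the array becomes [4, 14, 7, 19, 24, 26, 22]. The pivot is placed at index 3. All elements to the left of the pivot are <= 19, and all elements to the right are > 19.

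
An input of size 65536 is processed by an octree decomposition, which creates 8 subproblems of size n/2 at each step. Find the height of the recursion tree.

For divide and conquer with division factor 2:

Problem sizes at each level:
Level 0: 65536
Level 1: 32768
Level 2: 16384
Level 3: 8192
Level 4: 4096
Level 5: 2048
Level 6: 1024
Level 7: 512
Level 8: 256
Level 9: 128
Level 10: 64
Level 11: 32
Level 12: 16
Level 13: 8
Level 14: 4
Level 15: 2
Level 16: 1

The root is level 0 and the size-1 base case is level 16 (the tree spans levels 0 through 16, i.e. 17 levels counting the root), so the depth is the number of divisions: log_2(65536) = 16

The recursion tree depth is log_2(65536) = 16. At each level, the problem size is divided by 2, so it takes 16 divisions to reduce to a base case of size 1. The algorithm makes 8 recursive calls at each level.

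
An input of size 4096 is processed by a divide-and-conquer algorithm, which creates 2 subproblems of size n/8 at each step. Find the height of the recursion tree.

For divide and conquer with division factor 8:

Problem sizes at each level:
Level 0: 4096
Level 1: 512
Level 2: 64
Level 3: 8
Level 4: 1

The root is level 0 and the size-1 base case is level 4 (the tree spans levels 0 through 4, i.e. 5 levels counting the root), so the depth is the number of divisions: log_8(4096) = 4

The recursion tree depth is log_8(4096) = 4. At each level, the problem size is divided by 8, so it takes 4 divisions to reduce to a base case of size 1. The algorithm makes 2 recursive calls at each level.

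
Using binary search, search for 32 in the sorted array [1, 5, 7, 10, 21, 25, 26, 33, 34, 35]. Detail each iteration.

Binary search for 32 in [1, 5, 7, 10, 21, 25, 26, 33, 34, 35]:

lo=0, hi=9, mid=4, arr[mid]=21 -> 21 < 32, search right half
lo=5, hi=9, mid=7, arr[mid]=33 -> 33 > 32, search left half
lo=5, hi=6, mid=5, arr[mid]=25 -> 25 < 32, search right half
lo=6, hi=6, mid=6, arr[mid]=26 -> 26 < 32, search right half
lo=7 > hi=6, target 32 not found

Binary search determines that 32 is not in the array after 4 comparisons. The search space was exhausted without finding the target.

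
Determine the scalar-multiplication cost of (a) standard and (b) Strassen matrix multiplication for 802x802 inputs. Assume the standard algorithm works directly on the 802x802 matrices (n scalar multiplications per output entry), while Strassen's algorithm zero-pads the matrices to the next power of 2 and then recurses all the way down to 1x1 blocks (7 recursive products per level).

Matrix multiplication for 802x802 matrices:

Strassen's algorithm requires power-of-2 dimensions. Pad 802x802 to 1024x1024 (next power of 2).

Standard algorithm: 802^3 = 515849608 multiplications
Strassen's algorithm: 7^(log2(1024)) = 7^10 = 282475249 multiplications
Savings: 515849608 - 282475249 = 233374359 multiplications

Standard: 515849608 multiplications (802^3). Strassen: 282475249 multiplications (7^10, after padding to 1024x1024). Strassen reduces 8 recursive multiplications to 7 at each level.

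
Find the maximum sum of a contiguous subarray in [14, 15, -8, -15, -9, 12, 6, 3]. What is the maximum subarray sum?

Using Kadane's algorithm on [14, 15, -8, -15, -9, 12, 6, 3]:

Scanning through the array:
Position 1 (value 15): max_ending_here = 29, max_so_far = 29
Position 2 (value -8): max_ending_here = 21, max_so_far = 29
Position 3 (value -15): max_ending_here = 6, max_so_far = 29
Position 4 (value -9): max_ending_here = -3, max_so_far = 29
Position 5 (value 12): max_ending_here = 12, max_so_far = 29
Position 6 (value 6): max_ending_here = 18, max_so_far = 29
Position 7 (value 3): max_ending_here = 21, max_so_far = 29

Maximum subarray: [14, 15]
Maximum sum: 29

The maximum subarray is [14, 15] with sum 29. This subarray runs from index 0 to index 1.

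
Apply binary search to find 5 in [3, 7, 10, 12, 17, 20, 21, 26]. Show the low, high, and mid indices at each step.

Binary search for 5 in [3, 7, 10, 12, 17, 20, 21, 26]:

lo=0, hi=7, mid=3, arr[mid]=12 -> 12 > 5, search left half
lo=0, hi=2, mid=1, arr[mid]=7 -> 7 > 5, search left half
lo=0, hi=0, mid=0, arr[mid]=3 -> 3 < 5, search right half
lo=1 > hi=0, target 5 not found

Binary search determines that 5 is not in the array after 3 comparisons. The search space was exhausted without finding the target.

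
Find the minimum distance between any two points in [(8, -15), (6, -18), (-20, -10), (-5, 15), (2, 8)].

Computing all pairwise distances among 5 points:

d((8, -15), (6, -18)) = 3.6056 <-- minimum
d((8, -15), (-20, -10)) = 28.4429
d((8, -15), (-5, 15)) = 32.6956
d((8, -15), (2, 8)) = 23.7697
d((6, -18), (-20, -10)) = 27.2029
d((6, -18), (-5, 15)) = 34.7851
d((6, -18), (2, 8)) = 26.3059
d((-20, -10), (-5, 15)) = 29.1548
d((-20, -10), (2, 8)) = 28.4253
d((-5, 15), (2, 8)) = 9.8995

Closest pair: (8, -15) and (6, -18) with distance 3.6056

The closest pair is (8, -15) and (6, -18) with Euclidean distance 3.6056. For 5 points, brute-force pairwise comparison is shown above. For large n, the divide-and-conquer algorithm (sort by x, recurse on halves, check the dividing strip) achieves O(n log n).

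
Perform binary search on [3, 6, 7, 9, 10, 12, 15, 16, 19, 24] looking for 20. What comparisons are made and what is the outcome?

Binary search for 20 in [3, 6, 7, 9, 10, 12, 15, 16, 19, 24]:

lo=0, hi=9, mid=4, arr[mid]=10 -> 10 < 20, search right half
lo=5, hi=9, mid=7, arr[mid]=16 -> 16 < 20, search right half
lo=8, hi=9, mid=8, arr[mid]=19 -> 19 < 20, search right half
lo=9, hi=9, mid=9, arr[mid]=24 -> 24 > 20, search left half
lo=9 > hi=8, target 20 not found

Binary search determines that 20 is not in the array after 4 comparisons. The search space was exhausted without finding the target.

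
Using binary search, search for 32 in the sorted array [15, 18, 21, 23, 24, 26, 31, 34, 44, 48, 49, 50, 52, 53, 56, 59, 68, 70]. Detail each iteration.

Binary search for 32 in [15, 18, 21, 23, 24, 26, 31, 34, 44, 48, 49, 50, 52, 53, 56, 59, 68, 70]:

lo=0, hi=17, mid=8, arr[mid]=44 -> 44 > 32, search left half
lo=0, hi=7, mid=3, arr[mid]=23 -> 23 < 32, search right half
lo=4, hi=7, mid=5, arr[mid]=26 -> 26 < 32, search right half
lo=6, hi=7, mid=6, arr[mid]=31 -> 31 < 32, search right half
lo=7, hi=7, mid=7, arr[mid]=34 -> 34 > 32, search left half
lo=7 > hi=6, target 32 not found

Binary search determines that 32 is not in the array after 5 comparisons. The search space was exhausted without finding the target.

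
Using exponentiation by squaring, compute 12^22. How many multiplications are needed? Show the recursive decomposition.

Computing 12^22 by squaring (build up from 12^1; each line after the first costs one multiplication):

12^1 = 12
12^2 = (12^1)^2 = 12^2 = 144
12^4 = (12^2)^2 = 144^2 = 20736
12^5 = 12 * 12^4 = 12 * 20736 = 248832
12^10 = (12^5)^2 = 248832^2 = 61917364224
12^11 = 12 * 12^10 = 12 * 61917364224 = 743008370688
12^22 = (12^11)^2 = 743008370688^2 = 552061438912436417593344

Result: 552061438912436417593344
Multiplications needed: 6 (6 lines after 12^1)

12^22 = 552061438912436417593344. Using exponentiation by squaring, this requires 6 multiplications. The key idea: if the exponent is even, square the half-power; if odd, multiply by the base once.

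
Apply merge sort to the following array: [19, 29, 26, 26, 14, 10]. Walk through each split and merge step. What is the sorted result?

Merge sort trace:

Split: [19, 29, 26, 26, 14, 10] -> [19, 29, 26] and [26, 14, 10]
  Split: [19, 29, 26] -> [19] and [29, 26]
    Split: [29, 26] -> [29] and [26]
    Merge: [29] + [26] -> [26, 29]
  Merge: [19] + [26, 29] -> [19, 26, 29]
  Split: [26, 14, 10] -> [26] and [14, 10]
    Split: [14, 10] -> [14] and [10]
    Merge: [14] + [10] -> [10, 14]
  Merge: [26] + [10, 14] -> [10, 14, 26]
Merge: [19, 26, 29] + [10, 14, 26] -> [10, 14, 19, 26, 26, 29]

Final sorted array: [10, 14, 19, 26, 26, 29]

The merge sort proceeds by recursively splitting the array and merging sorted halves.
After all merges, the sorted array is [10, 14, 19, 26, 26, 29].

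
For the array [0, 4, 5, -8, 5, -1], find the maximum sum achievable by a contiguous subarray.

Using Kadane's algorithm on [0, 4, 5, -8, 5, -1]:

Scanning through the array:
Position 1 (value 4): max_ending_here = 4, max_so_far = 4
Position 2 (value 5): max_ending_here = 9, max_so_far = 9
Position 3 (value -8): max_ending_here = 1, max_so_far = 9
Position 4 (value 5): max_ending_here = 6, max_so_far = 9
Position 5 (value -1): max_ending_here = 5, max_so_far = 9

Maximum subarray: [0, 4, 5]
Maximum sum: 9

The maximum subarray is [0, 4, 5] with sum 9. This subarray runs from index 0 to index 2.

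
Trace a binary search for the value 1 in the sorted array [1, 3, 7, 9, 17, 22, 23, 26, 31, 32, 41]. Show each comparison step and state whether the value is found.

Binary search for 1 in [1, 3, 7, 9, 17, 22, 23, 26, 31, 32, 41]:

lo=0, hi=10, mid=5, arr[mid]=22 -> 22 > 1, search left half
lo=0, hi=4, mid=2, arr[mid]=7 -> 7 > 1, search left half
lo=0, hi=1, mid=0, arr[mid]=1 -> Found target at index 0!

Binary search finds 1 at index 0 after 3 comparisons. The search repeatedly halves the search space by comparing with the middle element.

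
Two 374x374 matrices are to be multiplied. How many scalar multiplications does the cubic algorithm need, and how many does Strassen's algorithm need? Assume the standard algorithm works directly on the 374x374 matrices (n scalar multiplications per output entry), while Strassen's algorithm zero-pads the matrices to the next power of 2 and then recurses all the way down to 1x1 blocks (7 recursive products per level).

Matrix multiplication for 374x374 matrices:

Strassen's algorithm requires power-of-2 dimensions. Pad 374x374 to 512x512 (next power of 2).

Standard algorithm: 374^3 = 52313624 multiplications
Strassen's algorithm: 7^(log2(512)) = 7^9 = 40353607 multiplications
Savings: 52313624 - 40353607 = 11960017 multiplications

Standard: 52313624 multiplications (374^3). Strassen: 40353607 multiplications (7^9, after padding to 512x512). Strassen reduces 8 recursive multiplications to 7 at each level.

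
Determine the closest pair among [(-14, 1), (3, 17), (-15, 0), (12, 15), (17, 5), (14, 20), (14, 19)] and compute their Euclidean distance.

Computing all pairwise distances among 7 points:

d((-14, 1), (3, 17)) = 23.3452
d((-14, 1), (-15, 0)) = 1.4142
d((-14, 1), (12, 15)) = 29.5296
d((-14, 1), (17, 5)) = 31.257
d((-14, 1), (14, 20)) = 33.8378
d((-14, 1), (14, 19)) = 33.2866
d((3, 17), (-15, 0)) = 24.7588
d((3, 17), (12, 15)) = 9.2195
d((3, 17), (17, 5)) = 18.4391
d((3, 17), (14, 20)) = 11.4018
d((3, 17), (14, 19)) = 11.1803
d((-15, 0), (12, 15)) = 30.8869
d((-15, 0), (17, 5)) = 32.3883
d((-15, 0), (14, 20)) = 35.2278
d((-15, 0), (14, 19)) = 34.6699
d((12, 15), (17, 5)) = 11.1803
d((12, 15), (14, 20)) = 5.3852
d((12, 15), (14, 19)) = 4.4721
d((17, 5), (14, 20)) = 15.2971
d((17, 5), (14, 19)) = 14.3178
d((14, 20), (14, 19)) = 1.0 <-- minimum

Closest pair: (14, 20) and (14, 19) with distance 1.0

The closest pair is (14, 20) and (14, 19) with Euclidean distance 1.0. For 7 points, brute-force pairwise comparison is shown above. For large n, the divide-and-conquer algorithm (sort by x, recurse on halves, check the dividing strip) achieves O(n log n).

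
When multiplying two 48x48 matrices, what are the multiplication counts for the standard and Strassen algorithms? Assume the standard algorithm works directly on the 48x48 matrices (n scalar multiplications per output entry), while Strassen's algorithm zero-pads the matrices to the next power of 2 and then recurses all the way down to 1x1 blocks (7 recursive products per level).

Matrix multiplication for 48x48 matrices:

Strassen's algorithm requires power-of-2 dimensions. Pad 48x48 to 64x64 (next power of 2).

Standard algorithm: 48^3 = 110592 multiplications
Strassen's algorithm: 7^(log2(64)) = 7^6 = 117649 multiplications
Difference: 110592 - 117649 = -7057 (Strassen uses MORE here due to padding overhead — for small or just-over-power-of-2 n, padding can outweigh the per-level savings)

Standard: 110592 multiplications (48^3). Strassen: 117649 multiplications (7^6, after padding to 64x64). Strassen reduces 8 recursive multiplications to 7 at each level.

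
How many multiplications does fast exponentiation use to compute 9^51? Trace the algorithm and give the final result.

Computing 9^51 by squaring (build up from 9^1; each line after the first costs one multiplication):

9^1 = 9
9^2 = (9^1)^2 = 9^2 = 81
9^3 = 9 * 9^2 = 9 * 81 = 729
9^6 = (9^3)^2 = 729^2 = 531441
9^12 = (9^6)^2 = 531441^2 = 282429536481
9^24 = (9^12)^2 = 282429536481^2 = 79766443076872509863361
9^25 = 9 * 9^24 = 9 * 79766443076872509863361 = 717897987691852588770249
9^50 = (9^25)^2 = 717897987691852588770249^2 = 515377520732011331036461129765621272702107522001
9^51 = 9 * 9^50 = 9 * 515377520732011331036461129765621272702107522001 = 4638397686588101979328150167890591454318967698009

Result: 4638397686588101979328150167890591454318967698009
Multiplications needed: 8 (8 lines after 9^1)

9^51 = 4638397686588101979328150167890591454318967698009. Using exponentiation by squaring, this requires 8 multiplications. The key idea: if the exponent is even, square the half-power; if odd, multiply by the base once.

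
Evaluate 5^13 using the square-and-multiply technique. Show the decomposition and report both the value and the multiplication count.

Computing 5^13 by squaring (build up from 5^1; each line after the first costs one multiplication):

5^1 = 5
5^2 = (5^1)^2 = 5^2 = 25
5^3 = 5 * 5^2 = 5 * 25 = 125
5^6 = (5^3)^2 = 125^2 = 15625
5^12 = (5^6)^2 = 15625^2 = 244140625
5^13 = 5 * 5^12 = 5 * 244140625 = 1220703125

Result: 1220703125
Multiplications needed: 5 (5 lines after 5^1)

5^13 = 1220703125. Using exponentiation by squaring, this requires 5 multiplications. The key idea: if the exponent is even, square the half-power; if odd, multiply by the base once.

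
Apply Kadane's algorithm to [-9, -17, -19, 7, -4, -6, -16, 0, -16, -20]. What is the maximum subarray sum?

Using Kadane's algorithm on [-9, -17, -19, 7, -4, -6, -16, 0, -16, -20]:

Scanning through the array:
Position 1 (value -17): max_ending_here = -17, max_so_far = -9
Position 2 (value -19): max_ending_here = -19, max_so_far = -9
Position 3 (value 7): max_ending_here = 7, max_so_far = 7
Position 4 (value -4): max_ending_here = 3, max_so_far = 7
Position 5 (value -6): max_ending_here = -3, max_so_far = 7
Position 6 (value -16): max_ending_here = -16, max_so_far = 7
Position 7 (value 0): max_ending_here = 0, max_so_far = 7
Position 8 (value -16): max_ending_here = -16, max_so_far = 7
Position 9 (value -20): max_ending_here = -20, max_so_far = 7

Maximum subarray: [7]
Maximum sum: 7

The maximum subarray is [7] with sum 7. This subarray runs from index 3 to index 3.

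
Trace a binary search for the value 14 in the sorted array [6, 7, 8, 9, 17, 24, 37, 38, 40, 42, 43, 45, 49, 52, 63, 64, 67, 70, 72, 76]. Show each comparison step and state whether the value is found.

Binary search for 14 in [6, 7, 8, 9, 17, 24, 37, 38, 40, 42, 43, 45, 49, 52, 63, 64, 67, 70, 72, 76]:

lo=0, hi=19, mid=9, arr[mid]=42 -> 42 > 14, search left half
lo=0, hi=8, mid=4, arr[mid]=17 -> 17 > 14, search left half
lo=0, hi=3, mid=1, arr[mid]=7 -> 7 < 14, search right half
lo=2, hi=3, mid=2, arr[mid]=8 -> 8 < 14, search right half
lo=3, hi=3, mid=3, arr[mid]=9 -> 9 < 14, search right half
lo=4 > hi=3, target 14 not found

Binary search determines that 14 is not in the array after 5 comparisons. The search space was exhausted without finding the target.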